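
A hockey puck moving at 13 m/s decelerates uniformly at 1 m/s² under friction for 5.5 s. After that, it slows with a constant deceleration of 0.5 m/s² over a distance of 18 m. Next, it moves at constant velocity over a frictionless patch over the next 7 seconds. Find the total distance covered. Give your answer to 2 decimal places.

Phase 1 (decelerating): v₀ = 13.0 m/s, a = -1 m/s².
v = v₀ + at = 13.0 + (-1)(5.5) = 7.50 m/s
Δx = v₀t + ½at² = 13.0·5.5 + 0.5·-1·5.5² = 56.4 m

Phase 2 (decelerating): v₀ = 7.50 m/s, a = -0.5 m/s².
v² = v₀² + 2aΔx = 7.50² + 2·-0.5·18 = 38.2 → v = 6.18 m/s
t = (v − v₀)/a = (6.18 − 7.50)/-0.5 = 2.63 s

Phase 3 (constant speed): v₀ = 6.18 m/s, a = 0 m/s².
v = v₀ + at = 6.18 + (0)(7) = 6.18 m/s
Δx = v₀t + ½at² = 6.18·7 + 0.5·0·7² = 43.3 m
Total distance = 56.4 + 18.0 + 43.3 = 118 m

117.67 m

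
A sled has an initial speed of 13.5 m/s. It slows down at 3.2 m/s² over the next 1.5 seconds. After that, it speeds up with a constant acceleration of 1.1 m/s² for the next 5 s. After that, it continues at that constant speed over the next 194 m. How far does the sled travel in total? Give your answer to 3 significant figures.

268 m

Phase 1 (decelerating): v₀ = 13.5 m/s, a = -3.2 m/s².
v = v₀ + at = 13.5 + (-3.2)(1.5) = 8.70 m/s
Δx = v₀t + ½at² = 13.5·1.5 + 0.5·-3.2·1.5² = 16.6 m

Phase 2 (accelerating): v₀ = 8.70 m/s, a = 1.1 m/s².
v = v₀ + at = 8.70 + (1.1)(5) = 14.2 m/s
Δx = v₀t + ½at² = 8.70·5 + 0.5·1.1·5² = 57.2 m

Phase 3 (constant speed): v₀ = 14.2 m/s, a = 0 m/s².
Constant speed: t = d/v = 194/14.2 = 13.7 s
Total distance = 16.6 + 57.2 + 194 = 268 m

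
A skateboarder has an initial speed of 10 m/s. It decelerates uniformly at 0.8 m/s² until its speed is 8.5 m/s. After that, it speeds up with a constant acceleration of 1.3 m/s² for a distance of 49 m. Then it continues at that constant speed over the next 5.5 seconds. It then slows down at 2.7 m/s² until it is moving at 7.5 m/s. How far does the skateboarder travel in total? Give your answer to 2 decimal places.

170.61 m

Phase 1 (decelerating): v₀ = 10.0 m/s, a = -0.8 m/s².
v = v₀ + at → t = (8.5 − 10.0) / -0.8 = 1.88 s
v² = v₀² + 2aΔx → Δx = (8.5² − 10.0²)/(2·-0.8) = 17.3 m

Phase 2 (accelerating): v₀ = 8.50 m/s, a = 1.3 m/s².
v² = v₀² + 2aΔx = 8.50² + 2·1.3·49 = 200 → v = 14.1 m/s
t = (v − v₀)/a = (14.1 − 8.50)/1.3 = 4.33 s

Phase 3 (constant speed): v₀ = 14.1 m/s, a = 0 m/s².
v = v₀ + at = 14.1 + (0)(5.5) = 14.1 m/s
Δx = v₀t + ½at² = 14.1·5.5 + 0.5·0·5.5² = 77.7 m

Phase 4 (decelerating): v₀ = 14.1 m/s, a = -2.7 m/s².
v = v₀ + at → t = (7.5 − 14.1) / -2.7 = 2.46 s
v² = v₀² + 2aΔx → Δx = (7.5² − 14.1²)/(2·-2.7) = 26.6 m
Total distance = 17.3 + 49.0 + 77.7 + 26.6 = 171 m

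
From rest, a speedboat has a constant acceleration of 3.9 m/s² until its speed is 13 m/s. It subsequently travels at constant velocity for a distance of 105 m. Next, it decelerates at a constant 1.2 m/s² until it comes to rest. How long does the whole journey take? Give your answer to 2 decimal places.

Phase 1 (accelerating): v₀ = 0 m/s, a = 3.9 m/s².
v = v₀ + at → t = (13 − 0) / 3.9 = 3.33 s
v² = v₀² + 2aΔx → Δx = (13² − 0²)/(2·3.9) = 21.7 m

Phase 2 (constant speed): v₀ = 13.0 m/s, a = 0 m/s².
Constant speed: t = d/v = 105/13.0 = 8.08 s

Phase 3 (decelerating): v₀ = 13.0 m/s, a = -1.2 m/s².
v = v₀ + at → t = (0 − 13.0) / -1.2 = 10.8 s
v² = v₀² + 2aΔx → Δx = (0² − 13.0²)/(2·-1.2) = 70.4 m
Total time = 3.33 + 8.08 + 10.8 = 22.2 s

22.24 s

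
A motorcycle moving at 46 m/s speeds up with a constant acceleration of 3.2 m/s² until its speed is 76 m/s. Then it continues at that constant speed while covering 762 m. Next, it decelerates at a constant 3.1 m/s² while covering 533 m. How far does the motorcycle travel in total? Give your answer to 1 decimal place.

1866.9 m

Phase 1 (accelerating): v₀ = 46.0 m/s, a = 3.2 m/s².
v = v₀ + at → t = (76 − 46.0) / 3.2 = 9.38 s
v² = v₀² + 2aΔx → Δx = (76² − 46.0²)/(2·3.2) = 572 m

Phase 2 (constant speed): v₀ = 76.0 m/s, a = 0 m/s².
Constant speed: t = d/v = 762/76.0 = 10.0 s

Phase 3 (decelerating): v₀ = 76.0 m/s, a = -3.1 m/s².
v² = v₀² + 2aΔx = 76.0² + 2·-3.1·533 = 2470 → v = 49.7 m/s
t = (v − v₀)/a = (49.7 − 76.0)/-3.1 = 8.48 s
Total distance = 572 + 762 + 533 = 1870 m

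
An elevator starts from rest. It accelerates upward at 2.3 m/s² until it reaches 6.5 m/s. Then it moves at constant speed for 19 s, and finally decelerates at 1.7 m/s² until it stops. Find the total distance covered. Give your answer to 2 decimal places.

145.11 m

Phase 1 (accelerating): v₀ = 0 m/s, a = 2.3 m/s².
v = v₀ + at → t = (6.5 − 0) / 2.3 = 2.83 s
v² = v₀² + 2aΔx → Δx = (6.5² − 0²)/(2·2.3) = 9.18 m

Phase 2 (constant speed): v₀ = 6.50 m/s, a = 0 m/s².
v = v₀ + at = 6.50 + (0)(19) = 6.50 m/s
Δx = v₀t + ½at² = 6.50·19 + 0.5·0·19² = 124 m

Phase 3 (decelerating): v₀ = 6.50 m/s, a = -1.7 m/s².
v = v₀ + at → t = (0 − 6.50) / -1.7 = 3.82 s
v² = v₀² + 2aΔx → Δx = (0² − 6.50²)/(2·-1.7) = 12.4 m
Total distance = 9.18 + 124 + 12.4 = 145 m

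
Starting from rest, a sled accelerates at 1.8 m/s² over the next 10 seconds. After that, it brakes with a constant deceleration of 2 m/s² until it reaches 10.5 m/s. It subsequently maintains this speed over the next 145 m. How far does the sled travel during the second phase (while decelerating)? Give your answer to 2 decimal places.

53.44 m

Phase 1 (accelerating): v₀ = 0 m/s, a = 1.8 m/s².
v = v₀ + at = 0 + (1.8)(10) = 18.0 m/s
Δx = v₀t + ½at² = 0·10 + 0.5·1.8·10² = 90.0 m

Phase 2 (decelerating): v₀ = 18.0 m/s, a = -2 m/s².
v = v₀ + at → t = (10.5 − 18.0) / -2 = 3.75 s
v² = v₀² + 2aΔx → Δx = (10.5² − 18.0²)/(2·-2) = 53.4 m
Distance in phase 2 = 53.4 m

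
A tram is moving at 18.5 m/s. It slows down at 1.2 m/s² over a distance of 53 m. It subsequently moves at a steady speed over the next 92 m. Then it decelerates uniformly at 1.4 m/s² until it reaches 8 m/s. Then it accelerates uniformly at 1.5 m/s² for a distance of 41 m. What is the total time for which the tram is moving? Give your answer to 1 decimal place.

18.0 s

Phase 1 (decelerating): v₀ = 18.5 m/s, a = -1.2 m/s².
v² = v₀² + 2aΔx = 18.5² + 2·-1.2·53 = 215 → v = 14.7 m/s
t = (v − v₀)/a = (14.7 − 18.5)/-1.2 = 3.20 s

Phase 2 (constant speed): v₀ = 14.7 m/s, a = 0 m/s².
Constant speed: t = d/v = 92/14.7 = 6.27 s

Phase 3 (decelerating): v₀ = 14.7 m/s, a = -1.4 m/s².
v = v₀ + at → t = (8 − 14.7) / -1.4 = 4.76 s
v² = v₀² + 2aΔx → Δx = (8² − 14.7²)/(2·-1.4) = 53.9 m

Phase 4 (accelerating): v₀ = 8.00 m/s, a = 1.5 m/s².
v² = v₀² + 2aΔx = 8.00² + 2·1.5·41 = 187 → v = 13.7 m/s
t = (v − v₀)/a = (13.7 − 8.00)/1.5 = 3.78 s
Total time = 3.20 + 6.27 + 4.76 + 3.78 = 18.0 s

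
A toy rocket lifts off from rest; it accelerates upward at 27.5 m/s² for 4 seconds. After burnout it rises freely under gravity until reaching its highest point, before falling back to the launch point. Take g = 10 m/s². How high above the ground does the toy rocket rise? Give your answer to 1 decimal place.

825.0 m

Phase 1 (powered ascent): v₀ = 0 m/s, a = 27.5 m/s².
v = v₀ + at = 0 + (27.5)(4) = 110 m/s
Δx = v₀t + ½at² = 0·4 + 0.5·27.5·4² = 220 m

Phase 2 (coasting upward): v₀ = 110 m/s, a = -10 m/s².
v = v₀ + at → t = (0 − 110) / -10 = 11.0 s
v² = v₀² + 2aΔx → Δx = (0² − 110²)/(2·-10) = 605 m
Maximum height = 220 + 605 = 825 m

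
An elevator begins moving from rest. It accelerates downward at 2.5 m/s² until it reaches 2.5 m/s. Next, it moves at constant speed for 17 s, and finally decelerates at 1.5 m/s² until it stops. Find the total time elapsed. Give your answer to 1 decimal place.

Phase 1 (accelerating): v₀ = 0 m/s, a = 2.5 m/s².
v = v₀ + at → t = (2.5 − 0) / 2.5 = 1.00 s
v² = v₀² + 2aΔx → Δx = (2.5² − 0²)/(2·2.5) = 1.25 m

Phase 2 (constant speed): v₀ = 2.50 m/s, a = 0 m/s².
v = v₀ + at = 2.50 + (0)(17) = 2.50 m/s
Δx = v₀t + ½at² = 2.50·17 + 0.5·0·17² = 42.5 m

Phase 3 (decelerating): v₀ = 2.50 m/s, a = -1.5 m/s².
v = v₀ + at → t = (0 − 2.50) / -1.5 = 1.67 s
v² = v₀² + 2aΔx → Δx = (0² − 2.50²)/(2·-1.5) = 2.08 m
Total time = 1.00 + 17.0 + 1.67 = 19.7 s

19.7 s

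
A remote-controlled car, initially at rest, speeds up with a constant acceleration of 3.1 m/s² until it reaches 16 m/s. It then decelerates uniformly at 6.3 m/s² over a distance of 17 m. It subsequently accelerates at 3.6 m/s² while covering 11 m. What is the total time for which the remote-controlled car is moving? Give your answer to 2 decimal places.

Phase 1 (accelerating): v₀ = 0 m/s, a = 3.1 m/s².
v = v₀ + at → t = (16 − 0) / 3.1 = 5.16 s
v² = v₀² + 2aΔx → Δx = (16² − 0²)/(2·3.1) = 41.3 m

Phase 2 (decelerating): v₀ = 16.0 m/s, a = -6.3 m/s².
v² = v₀² + 2aΔx = 16.0² + 2·-6.3·17 = 41.8 → v = 6.47 m/s
t = (v − v₀)/a = (6.47 − 16.0)/-6.3 = 1.51 s

Phase 3 (accelerating): v₀ = 6.47 m/s, a = 3.6 m/s².
v² = v₀² + 2aΔx = 6.47² + 2·3.6·11 = 121 → v = 11.0 m/s
t = (v − v₀)/a = (11.0 − 6.47)/3.6 = 1.26 s
Total time = 5.16 + 1.51 + 1.26 = 7.93 s

7.93 s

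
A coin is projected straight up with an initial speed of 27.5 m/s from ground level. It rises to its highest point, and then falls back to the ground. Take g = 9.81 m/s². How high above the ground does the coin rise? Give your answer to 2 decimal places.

38.54 m

Phase 1 (rising): v₀ = 27.5 m/s, a = -9.81 m/s².
v = v₀ + at → t = (0 − 27.5) / -9.81 = 2.80 s
v² = v₀² + 2aΔx → Δx = (0² − 27.5²)/(2·-9.81) = 38.5 m
Maximum height = 38.5 m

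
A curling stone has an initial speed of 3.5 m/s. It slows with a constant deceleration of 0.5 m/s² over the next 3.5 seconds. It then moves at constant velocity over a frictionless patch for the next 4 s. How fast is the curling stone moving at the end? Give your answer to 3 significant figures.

1.75 m/s

Phase 1 (decelerating): v₀ = 3.50 m/s, a = -0.5 m/s².
v = v₀ + at = 3.50 + (-0.5)(3.5) = 1.75 m/s
Δx = v₀t + ½at² = 3.50·3.5 + 0.5·-0.5·3.5² = 9.19 m

Phase 2 (constant speed): v₀ = 1.75 m/s, a = 0 m/s².
v = v₀ + at = 1.75 + (0)(4) = 1.75 m/s
Δx = v₀t + ½at² = 1.75·4 + 0.5·0·4² = 7.00 m
Final speed = 1.75 m/s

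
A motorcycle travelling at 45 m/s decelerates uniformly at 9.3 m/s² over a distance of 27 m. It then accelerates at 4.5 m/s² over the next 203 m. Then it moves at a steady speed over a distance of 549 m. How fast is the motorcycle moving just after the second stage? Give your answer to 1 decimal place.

57.9 m/s

Phase 1 (decelerating): v₀ = 45.0 m/s, a = -9.3 m/s².
v² = v₀² + 2aΔx = 45.0² + 2·-9.3·27 = 1520 → v = 39.0 m/s
t = (v − v₀)/a = (39.0 − 45.0)/-9.3 = 0.643 s

Phase 2 (accelerating): v₀ = 39.0 m/s, a = 4.5 m/s².
v² = v₀² + 2aΔx = 39.0² + 2·4.5·203 = 3350 → v = 57.9 m/s
t = (v − v₀)/a = (57.9 − 39.0)/4.5 = 4.19 s
Speed at end of phase 2 = 57.9 m/s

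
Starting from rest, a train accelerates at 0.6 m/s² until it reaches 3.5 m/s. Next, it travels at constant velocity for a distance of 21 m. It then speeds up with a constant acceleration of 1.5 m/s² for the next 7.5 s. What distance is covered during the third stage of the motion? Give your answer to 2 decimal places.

Phase 1 (accelerating): v₀ = 0 m/s, a = 0.6 m/s².
v = v₀ + at → t = (3.5 − 0) / 0.6 = 5.83 s
v² = v₀² + 2aΔx → Δx = (3.5² − 0²)/(2·0.6) = 10.2 m

Phase 2 (constant speed): v₀ = 3.50 m/s, a = 0 m/s².
Constant speed: t = d/v = 21/3.50 = 6.00 s

Phase 3 (accelerating): v₀ = 3.50 m/s, a = 1.5 m/s².
v = v₀ + at = 3.50 + (1.5)(7.5) = 14.8 m/s
Δx = v₀t + ½at² = 3.50·7.5 + 0.5·1.5·7.5² = 68.4 m
Distance in phase 3 = 68.4 m

68.44 m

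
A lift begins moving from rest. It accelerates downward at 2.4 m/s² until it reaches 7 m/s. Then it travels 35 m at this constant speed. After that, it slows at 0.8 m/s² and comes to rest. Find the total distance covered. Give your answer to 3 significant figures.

Phase 1 (accelerating): v₀ = 0 m/s, a = 2.4 m/s².
v = v₀ + at → t = (7 − 0) / 2.4 = 2.92 s
v² = v₀² + 2aΔx → Δx = (7² − 0²)/(2·2.4) = 10.2 m

Phase 2 (constant speed): v₀ = 7.00 m/s, a = 0 m/s².
Constant speed: t = d/v = 35/7.00 = 5.00 s

Phase 3 (decelerating): v₀ = 7.00 m/s, a = -0.8 m/s².
v = v₀ + at → t = (0 − 7.00) / -0.8 = 8.75 s
v² = v₀² + 2aΔx → Δx = (0² − 7.00²)/(2·-0.8) = 30.6 m
Total distance = 10.2 + 35.0 + 30.6 = 75.8 m

75.8 m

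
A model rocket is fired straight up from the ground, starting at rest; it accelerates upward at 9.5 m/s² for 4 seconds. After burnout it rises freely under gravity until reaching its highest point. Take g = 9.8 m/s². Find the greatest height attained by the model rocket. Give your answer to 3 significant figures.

Phase 1 (powered ascent): v₀ = 0 m/s, a = 9.5 m/s².
v = v₀ + at = 0 + (9.5)(4) = 38.0 m/s
Δx = v₀t + ½at² = 0·4 + 0.5·9.5·4² = 76.0 m

Phase 2 (coasting upward): v₀ = 38.0 m/s, a = -9.8 m/s².
v = v₀ + at → t = (0 − 38.0) / -9.8 = 3.88 s
v² = v₀² + 2aΔx → Δx = (0² − 38.0²)/(2·-9.8) = 73.7 m
Maximum height = 76.0 + 73.7 = 150 m

150 m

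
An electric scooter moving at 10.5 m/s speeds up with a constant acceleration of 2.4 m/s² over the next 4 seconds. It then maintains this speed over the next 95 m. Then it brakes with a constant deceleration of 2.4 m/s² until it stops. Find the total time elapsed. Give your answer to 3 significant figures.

17.1 s

Phase 1 (accelerating): v₀ = 10.5 m/s, a = 2.4 m/s².
v = v₀ + at = 10.5 + (2.4)(4) = 20.1 m/s
Δx = v₀t + ½at² = 10.5·4 + 0.5·2.4·4² = 61.2 m

Phase 2 (constant speed): v₀ = 20.1 m/s, a = 0 m/s².
Constant speed: t = d/v = 95/20.1 = 4.73 s

Phase 3 (decelerating): v₀ = 20.1 m/s, a = -2.4 m/s².
v = v₀ + at → t = (0 − 20.1) / -2.4 = 8.38 s
v² = v₀² + 2aΔx → Δx = (0² − 20.1²)/(2·-2.4) = 84.2 m
Total time = 4.00 + 4.73 + 8.38 = 17.1 s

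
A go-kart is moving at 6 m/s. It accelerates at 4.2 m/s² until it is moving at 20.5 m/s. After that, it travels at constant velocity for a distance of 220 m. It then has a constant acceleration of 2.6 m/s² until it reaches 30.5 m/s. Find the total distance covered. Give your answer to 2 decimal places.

Phase 1 (accelerating): v₀ = 6.00 m/s, a = 4.2 m/s².
v = v₀ + at → t = (20.5 − 6.00) / 4.2 = 3.45 s
v² = v₀² + 2aΔx → Δx = (20.5² − 6.00²)/(2·4.2) = 45.7 m

Phase 2 (constant speed): v₀ = 20.5 m/s, a = 0 m/s².
Constant speed: t = d/v = 220/20.5 = 10.7 s

Phase 3 (accelerating): v₀ = 20.5 m/s, a = 2.6 m/s².
v = v₀ + at → t = (30.5 − 20.5) / 2.6 = 3.85 s
v² = v₀² + 2aΔx → Δx = (30.5² − 20.5²)/(2·2.6) = 98.1 m
Total distance = 45.7 + 220 + 98.1 = 364 m

363.82 m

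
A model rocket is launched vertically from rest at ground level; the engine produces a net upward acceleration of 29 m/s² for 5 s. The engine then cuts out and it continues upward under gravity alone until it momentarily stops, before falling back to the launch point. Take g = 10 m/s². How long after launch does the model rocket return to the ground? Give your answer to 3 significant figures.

Phase 1 (powered ascent): v₀ = 0 m/s, a = 29 m/s².
v = v₀ + at = 0 + (29)(5) = 145 m/s
Δx = v₀t + ½at² = 0·5 + 0.5·29·5² = 362 m

Phase 2 (coasting upward): v₀ = 145 m/s, a = -10 m/s².
v = v₀ + at → t = (0 − 145) / -10 = 14.5 s
v² = v₀² + 2aΔx → Δx = (0² − 145²)/(2·-10) = 1050 m

Phase 3 (free fall): v₀ = 0 m/s, a = -10 m/s².
Falls 1410 m from rest: t = √(2·1410/10) = 16.8 s; v = g·t = 168 m/s.
Total time = 5.00 + 14.5 + 16.8 = 36.3 s

36.3 s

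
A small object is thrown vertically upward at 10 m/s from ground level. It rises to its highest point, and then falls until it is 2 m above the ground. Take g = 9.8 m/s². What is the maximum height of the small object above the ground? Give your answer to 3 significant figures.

5.10 m

Phase 1 (rising): v₀ = 10.0 m/s, a = -9.8 m/s².
v = v₀ + at → t = (0 − 10.0) / -9.8 = 1.02 s
v² = v₀² + 2aΔx → Δx = (0² − 10.0²)/(2·-9.8) = 5.10 m
Maximum height = 5.10 m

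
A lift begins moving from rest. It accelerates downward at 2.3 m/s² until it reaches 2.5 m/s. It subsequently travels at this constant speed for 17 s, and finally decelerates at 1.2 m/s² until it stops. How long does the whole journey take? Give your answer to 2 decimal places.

20.17 s

Phase 1 (accelerating): v₀ = 0 m/s, a = 2.3 m/s².
v = v₀ + at → t = (2.5 − 0) / 2.3 = 1.09 s
v² = v₀² + 2aΔx → Δx = (2.5² − 0²)/(2·2.3) = 1.36 m

Phase 2 (constant speed): v₀ = 2.50 m/s, a = 0 m/s².
v = v₀ + at = 2.50 + (0)(17) = 2.50 m/s
Δx = v₀t + ½at² = 2.50·17 + 0.5·0·17² = 42.5 m

Phase 3 (decelerating): v₀ = 2.50 m/s, a = -1.2 m/s².
v = v₀ + at → t = (0 − 2.50) / -1.2 = 2.08 s
v² = v₀² + 2aΔx → Δx = (0² − 2.50²)/(2·-1.2) = 2.60 m
Total time = 1.09 + 17.0 + 2.08 = 20.2 s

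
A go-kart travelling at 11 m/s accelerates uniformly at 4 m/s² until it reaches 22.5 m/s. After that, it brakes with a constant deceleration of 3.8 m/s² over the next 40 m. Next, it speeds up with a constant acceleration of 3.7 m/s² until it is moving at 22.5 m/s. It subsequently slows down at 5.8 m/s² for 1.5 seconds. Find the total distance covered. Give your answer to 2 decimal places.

Phase 1 (accelerating): v₀ = 11.0 m/s, a = 4 m/s².
v = v₀ + at → t = (22.5 − 11.0) / 4 = 2.88 s
v² = v₀² + 2aΔx → Δx = (22.5² − 11.0²)/(2·4) = 48.2 m

Phase 2 (decelerating): v₀ = 22.5 m/s, a = -3.8 m/s².
v² = v₀² + 2aΔx = 22.5² + 2·-3.8·40 = 202 → v = 14.2 m/s
t = (v − v₀)/a = (14.2 − 22.5)/-3.8 = 2.18 s

Phase 3 (accelerating): v₀ = 14.2 m/s, a = 3.7 m/s².
v = v₀ + at → t = (22.5 − 14.2) / 3.7 = 2.24 s
v² = v₀² + 2aΔx → Δx = (22.5² − 14.2²)/(2·3.7) = 41.1 m

Phase 4 (decelerating): v₀ = 22.5 m/s, a = -5.8 m/s².
v = v₀ + at = 22.5 + (-5.8)(1.5) = 13.8 m/s
Δx = v₀t + ½at² = 22.5·1.5 + 0.5·-5.8·1.5² = 27.2 m
Total distance = 48.2 + 40.0 + 41.1 + 27.2 = 156 m

156.46 m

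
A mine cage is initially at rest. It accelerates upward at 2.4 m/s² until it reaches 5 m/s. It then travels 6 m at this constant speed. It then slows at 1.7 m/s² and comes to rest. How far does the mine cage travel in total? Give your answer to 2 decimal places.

Phase 1 (accelerating): v₀ = 0 m/s, a = 2.4 m/s².
v = v₀ + at → t = (5 − 0) / 2.4 = 2.08 s
v² = v₀² + 2aΔx → Δx = (5² − 0²)/(2·2.4) = 5.21 m

Phase 2 (constant speed): v₀ = 5.00 m/s, a = 0 m/s².
Constant speed: t = d/v = 6/5.00 = 1.20 s

Phase 3 (decelerating): v₀ = 5.00 m/s, a = -1.7 m/s².
v = v₀ + at → t = (0 − 5.00) / -1.7 = 2.94 s
v² = v₀² + 2aΔx → Δx = (0² − 5.00²)/(2·-1.7) = 7.35 m
Total distance = 5.21 + 6.00 + 7.35 = 18.6 m

18.56 m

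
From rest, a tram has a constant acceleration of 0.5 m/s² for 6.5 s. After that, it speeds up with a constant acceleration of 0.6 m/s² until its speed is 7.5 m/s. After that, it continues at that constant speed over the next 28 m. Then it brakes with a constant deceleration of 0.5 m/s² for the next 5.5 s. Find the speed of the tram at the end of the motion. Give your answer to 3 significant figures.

4.75 m/s

Phase 1 (accelerating): v₀ = 0 m/s, a = 0.5 m/s².
v = v₀ + at = 0 + (0.5)(6.5) = 3.25 m/s
Δx = v₀t + ½at² = 0·6.5 + 0.5·0.5·6.5² = 10.6 m

Phase 2 (accelerating): v₀ = 3.25 m/s, a = 0.6 m/s².
v = v₀ + at → t = (7.5 − 3.25) / 0.6 = 7.08 s
v² = v₀² + 2aΔx → Δx = (7.5² − 3.25²)/(2·0.6) = 38.1 m

Phase 3 (constant speed): v₀ = 7.50 m/s, a = 0 m/s².
Constant speed: t = d/v = 28/7.50 = 3.73 s

Phase 4 (decelerating): v₀ = 7.50 m/s, a = -0.5 m/s².
v = v₀ + at = 7.50 + (-0.5)(5.5) = 4.75 m/s
Δx = v₀t + ½at² = 7.50·5.5 + 0.5·-0.5·5.5² = 33.7 m
Final speed = 4.75 m/s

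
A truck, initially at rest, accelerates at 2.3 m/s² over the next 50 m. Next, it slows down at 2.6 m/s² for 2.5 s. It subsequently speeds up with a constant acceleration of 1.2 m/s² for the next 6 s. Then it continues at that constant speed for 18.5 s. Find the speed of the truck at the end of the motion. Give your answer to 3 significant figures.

15.9 m/s

Phase 1 (accelerating): v₀ = 0 m/s, a = 2.3 m/s².
v² = v₀² + 2aΔx = 0² + 2·2.3·50 = 230 → v = 15.2 m/s
t = (v − v₀)/a = (15.2 − 0)/2.3 = 6.59 s

Phase 2 (decelerating): v₀ = 15.2 m/s, a = -2.6 m/s².
v = v₀ + at = 15.2 + (-2.6)(2.5) = 8.67 m/s
Δx = v₀t + ½at² = 15.2·2.5 + 0.5·-2.6·2.5² = 29.8 m

Phase 3 (accelerating): v₀ = 8.67 m/s, a = 1.2 m/s².
v = v₀ + at = 8.67 + (1.2)(6) = 15.9 m/s
Δx = v₀t + ½at² = 8.67·6 + 0.5·1.2·6² = 73.6 m

Phase 4 (constant speed): v₀ = 15.9 m/s, a = 0 m/s².
v = v₀ + at = 15.9 + (0)(18.5) = 15.9 m/s
Δx = v₀t + ½at² = 15.9·18.5 + 0.5·0·18.5² = 294 m
Final speed = 15.9 m/s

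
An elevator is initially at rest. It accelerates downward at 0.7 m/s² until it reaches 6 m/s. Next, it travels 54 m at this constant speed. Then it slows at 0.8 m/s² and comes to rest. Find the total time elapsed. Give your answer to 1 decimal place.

Phase 1 (accelerating): v₀ = 0 m/s, a = 0.7 m/s².
v = v₀ + at → t = (6 − 0) / 0.7 = 8.57 s
v² = v₀² + 2aΔx → Δx = (6² − 0²)/(2·0.7) = 25.7 m

Phase 2 (constant speed): v₀ = 6.00 m/s, a = 0 m/s².
Constant speed: t = d/v = 54/6.00 = 9.00 s

Phase 3 (decelerating): v₀ = 6.00 m/s, a = -0.8 m/s².
v = v₀ + at → t = (0 − 6.00) / -0.8 = 7.50 s
v² = v₀² + 2aΔx → Δx = (0² − 6.00²)/(2·-0.8) = 22.5 m
Total time = 8.57 + 9.00 + 7.50 = 25.1 s

25.1 s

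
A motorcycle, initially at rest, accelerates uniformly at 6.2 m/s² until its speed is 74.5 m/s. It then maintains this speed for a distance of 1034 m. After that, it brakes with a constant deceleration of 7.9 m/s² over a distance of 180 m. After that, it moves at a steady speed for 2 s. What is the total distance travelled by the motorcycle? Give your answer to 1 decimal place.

1765.6 m

Phase 1 (accelerating): v₀ = 0 m/s, a = 6.2 m/s².
v = v₀ + at → t = (74.5 − 0) / 6.2 = 12.0 s
v² = v₀² + 2aΔx → Δx = (74.5² − 0²)/(2·6.2) = 448 m

Phase 2 (constant speed): v₀ = 74.5 m/s, a = 0 m/s².
Constant speed: t = d/v = 1034/74.5 = 13.9 s

Phase 3 (decelerating): v₀ = 74.5 m/s, a = -7.9 m/s².
v² = v₀² + 2aΔx = 74.5² + 2·-7.9·180 = 2710 → v = 52.0 m/s
t = (v − v₀)/a = (52.0 − 74.5)/-7.9 = 2.85 s

Phase 4 (constant speed): v₀ = 52.0 m/s, a = 0 m/s².
v = v₀ + at = 52.0 + (0)(2) = 52.0 m/s
Δx = v₀t + ½at² = 52.0·2 + 0.5·0·2² = 104 m
Total distance = 448 + 1030 + 180 + 104 = 1770 m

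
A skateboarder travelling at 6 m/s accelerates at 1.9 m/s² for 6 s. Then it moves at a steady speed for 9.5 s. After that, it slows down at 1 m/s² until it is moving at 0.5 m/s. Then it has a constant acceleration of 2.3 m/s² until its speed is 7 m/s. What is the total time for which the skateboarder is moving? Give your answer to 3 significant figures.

Phase 1 (accelerating): v₀ = 6.00 m/s, a = 1.9 m/s².
v = v₀ + at = 6.00 + (1.9)(6) = 17.4 m/s
Δx = v₀t + ½at² = 6.00·6 + 0.5·1.9·6² = 70.2 m

Phase 2 (constant speed): v₀ = 17.4 m/s, a = 0 m/s².
v = v₀ + at = 17.4 + (0)(9.5) = 17.4 m/s
Δx = v₀t + ½at² = 17.4·9.5 + 0.5·0·9.5² = 165 m

Phase 3 (decelerating): v₀ = 17.4 m/s, a = -1 m/s².
v = v₀ + at → t = (0.5 − 17.4) / -1 = 16.9 s
v² = v₀² + 2aΔx → Δx = (0.5² − 17.4²)/(2·-1) = 151 m

Phase 4 (accelerating): v₀ = 0.500 m/s, a = 2.3 m/s².
v = v₀ + at → t = (7 − 0.500) / 2.3 = 2.83 s
v² = v₀² + 2aΔx → Δx = (7² − 0.500²)/(2·2.3) = 10.6 m
Total time = 6.00 + 9.50 + 16.9 + 2.83 = 35.2 s

35.2 s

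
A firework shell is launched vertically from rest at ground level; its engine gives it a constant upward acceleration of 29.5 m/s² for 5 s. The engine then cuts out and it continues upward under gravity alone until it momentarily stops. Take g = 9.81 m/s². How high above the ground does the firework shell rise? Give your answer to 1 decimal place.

Phase 1 (powered ascent): v₀ = 0 m/s, a = 29.5 m/s².
v = v₀ + at = 0 + (29.5)(5) = 148 m/s
Δx = v₀t + ½at² = 0·5 + 0.5·29.5·5² = 369 m

Phase 2 (coasting upward): v₀ = 148 m/s, a = -9.81 m/s².
v = v₀ + at → t = (0 − 148) / -9.81 = 15.0 s
v² = v₀² + 2aΔx → Δx = (0² − 148²)/(2·-9.81) = 1110 m
Maximum height = 369 + 1110 = 1480 m

1477.6 m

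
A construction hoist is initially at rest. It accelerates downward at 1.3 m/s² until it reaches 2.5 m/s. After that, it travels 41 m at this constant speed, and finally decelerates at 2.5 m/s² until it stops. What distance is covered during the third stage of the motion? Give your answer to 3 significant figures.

1.25 m

Phase 1 (accelerating): v₀ = 0 m/s, a = 1.3 m/s².
v = v₀ + at → t = (2.5 − 0) / 1.3 = 1.92 s
v² = v₀² + 2aΔx → Δx = (2.5² − 0²)/(2·1.3) = 2.40 m

Phase 2 (constant speed): v₀ = 2.50 m/s, a = 0 m/s².
Constant speed: t = d/v = 41/2.50 = 16.4 s

Phase 3 (decelerating): v₀ = 2.50 m/s, a = -2.5 m/s².
v = v₀ + at → t = (0 − 2.50) / -2.5 = 1.00 s
v² = v₀² + 2aΔx → Δx = (0² − 2.50²)/(2·-2.5) = 1.25 m
Distance in phase 3 = 1.25 m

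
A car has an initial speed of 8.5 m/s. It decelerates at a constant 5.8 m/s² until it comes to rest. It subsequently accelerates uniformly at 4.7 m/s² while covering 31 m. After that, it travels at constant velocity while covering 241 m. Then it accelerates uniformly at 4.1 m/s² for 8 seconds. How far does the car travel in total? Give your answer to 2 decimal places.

Phase 1 (decelerating): v₀ = 8.50 m/s, a = -5.8 m/s².
v = v₀ + at → t = (0 − 8.50) / -5.8 = 1.47 s
v² = v₀² + 2aΔx → Δx = (0² − 8.50²)/(2·-5.8) = 6.23 m

Phase 2 (accelerating): v₀ = 0 m/s, a = 4.7 m/s².
v² = v₀² + 2aΔx = 0² + 2·4.7·31 = 291 → v = 17.1 m/s
t = (v − v₀)/a = (17.1 − 0)/4.7 = 3.63 s

Phase 3 (constant speed): v₀ = 17.1 m/s, a = 0 m/s².
Constant speed: t = d/v = 241/17.1 = 14.1 s

Phase 4 (accelerating): v₀ = 17.1 m/s, a = 4.1 m/s².
v = v₀ + at = 17.1 + (4.1)(8) = 49.9 m/s
Δx = v₀t + ½at² = 17.1·8 + 0.5·4.1·8² = 268 m
Total distance = 6.23 + 31.0 + 241 + 268 = 546 m

545.99 m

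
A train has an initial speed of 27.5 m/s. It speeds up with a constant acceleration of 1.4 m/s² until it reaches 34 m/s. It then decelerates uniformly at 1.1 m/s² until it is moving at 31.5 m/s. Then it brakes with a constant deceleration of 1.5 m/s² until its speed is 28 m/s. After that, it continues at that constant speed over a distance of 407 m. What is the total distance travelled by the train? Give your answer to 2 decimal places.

693.62 m

Phase 1 (accelerating): v₀ = 27.5 m/s, a = 1.4 m/s².
v = v₀ + at → t = (34 − 27.5) / 1.4 = 4.64 s
v² = v₀² + 2aΔx → Δx = (34² − 27.5²)/(2·1.4) = 143 m

Phase 2 (decelerating): v₀ = 34.0 m/s, a = -1.1 m/s².
v = v₀ + at → t = (31.5 − 34.0) / -1.1 = 2.27 s
v² = v₀² + 2aΔx → Δx = (31.5² − 34.0²)/(2·-1.1) = 74.4 m

Phase 3 (decelerating): v₀ = 31.5 m/s, a = -1.5 m/s².
v = v₀ + at → t = (28 − 31.5) / -1.5 = 2.33 s
v² = v₀² + 2aΔx → Δx = (28² − 31.5²)/(2·-1.5) = 69.4 m

Phase 4 (constant speed): v₀ = 28.0 m/s, a = 0 m/s².
Constant speed: t = d/v = 407/28.0 = 14.5 s
Total distance = 143 + 74.4 + 69.4 + 407 = 694 m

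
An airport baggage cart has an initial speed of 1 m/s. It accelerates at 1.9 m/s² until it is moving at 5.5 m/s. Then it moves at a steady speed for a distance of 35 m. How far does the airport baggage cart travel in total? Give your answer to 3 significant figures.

42.7 m

Phase 1 (accelerating): v₀ = 1.00 m/s, a = 1.9 m/s².
v = v₀ + at → t = (5.5 − 1.00) / 1.9 = 2.37 s
v² = v₀² + 2aΔx → Δx = (5.5² − 1.00²)/(2·1.9) = 7.70 m

Phase 2 (constant speed): v₀ = 5.50 m/s, a = 0 m/s².
Constant speed: t = d/v = 35/5.50 = 6.36 s
Total distance = 7.70 + 35.0 = 42.7 m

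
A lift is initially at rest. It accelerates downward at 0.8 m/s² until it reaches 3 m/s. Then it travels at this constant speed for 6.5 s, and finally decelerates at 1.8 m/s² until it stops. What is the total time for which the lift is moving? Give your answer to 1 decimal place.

Phase 1 (accelerating): v₀ = 0 m/s, a = 0.8 m/s².
v = v₀ + at → t = (3 − 0) / 0.8 = 3.75 s
v² = v₀² + 2aΔx → Δx = (3² − 0²)/(2·0.8) = 5.62 m

Phase 2 (constant speed): v₀ = 3.00 m/s, a = 0 m/s².
v = v₀ + at = 3.00 + (0)(6.5) = 3.00 m/s
Δx = v₀t + ½at² = 3.00·6.5 + 0.5·0·6.5² = 19.5 m

Phase 3 (decelerating): v₀ = 3.00 m/s, a = -1.8 m/s².
v = v₀ + at → t = (0 − 3.00) / -1.8 = 1.67 s
v² = v₀² + 2aΔx → Δx = (0² − 3.00²)/(2·-1.8) = 2.50 m
Total time = 3.75 + 6.50 + 1.67 = 11.9 s

11.9 s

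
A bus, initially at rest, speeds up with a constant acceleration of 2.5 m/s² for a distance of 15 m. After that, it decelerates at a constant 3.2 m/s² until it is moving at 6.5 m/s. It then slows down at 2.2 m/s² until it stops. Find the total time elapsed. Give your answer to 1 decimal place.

7.1 s

Phase 1 (accelerating): v₀ = 0 m/s, a = 2.5 m/s².
v² = v₀² + 2aΔx = 0² + 2·2.5·15 = 75.0 → v = 8.66 m/s
t = (v − v₀)/a = (8.66 − 0)/2.5 = 3.46 s

Phase 2 (decelerating): v₀ = 8.66 m/s, a = -3.2 m/s².
v = v₀ + at → t = (6.5 − 8.66) / -3.2 = 0.675 s
v² = v₀² + 2aΔx → Δx = (6.5² − 8.66²)/(2·-3.2) = 5.12 m

Phase 3 (decelerating): v₀ = 6.50 m/s, a = -2.2 m/s².
v = v₀ + at → t = (0 − 6.50) / -2.2 = 2.95 s
v² = v₀² + 2aΔx → Δx = (0² − 6.50²)/(2·-2.2) = 9.60 m
Total time = 3.46 + 0.675 + 2.95 = 7.09 s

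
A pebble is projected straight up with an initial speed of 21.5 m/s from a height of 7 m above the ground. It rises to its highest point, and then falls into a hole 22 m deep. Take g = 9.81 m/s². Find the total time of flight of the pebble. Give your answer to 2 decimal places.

Phase 1 (rising): v₀ = 21.5 m/s, a = -9.81 m/s².
v = v₀ + at → t = (0 − 21.5) / -9.81 = 2.19 s
v² = v₀² + 2aΔx → Δx = (0² − 21.5²)/(2·-9.81) = 23.6 m

Phase 2 (falling): v₀ = 0 m/s, a = -9.81 m/s².
Falls 52.6 m from rest: t = √(2·52.6/9.81) = 3.27 s; v = g·t = 32.1 m/s.
Total time = 2.19 + 3.27 = 5.47 s

5.47 s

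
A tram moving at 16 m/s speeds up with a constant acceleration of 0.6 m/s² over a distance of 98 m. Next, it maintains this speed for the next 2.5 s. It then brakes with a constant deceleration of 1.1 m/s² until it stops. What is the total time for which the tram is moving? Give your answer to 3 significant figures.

25.6 s

Phase 1 (accelerating): v₀ = 16.0 m/s, a = 0.6 m/s².
v² = v₀² + 2aΔx = 16.0² + 2·0.6·98 = 374 → v = 19.3 m/s
t = (v − v₀)/a = (19.3 − 16.0)/0.6 = 5.55 s

Phase 2 (constant speed): v₀ = 19.3 m/s, a = 0 m/s².
v = v₀ + at = 19.3 + (0)(2.5) = 19.3 m/s
Δx = v₀t + ½at² = 19.3·2.5 + 0.5·0·2.5² = 48.3 m

Phase 3 (decelerating): v₀ = 19.3 m/s, a = -1.1 m/s².
v = v₀ + at → t = (0 − 19.3) / -1.1 = 17.6 s
v² = v₀² + 2aΔx → Δx = (0² − 19.3²)/(2·-1.1) = 170 m
Total time = 5.55 + 2.50 + 17.6 = 25.6 s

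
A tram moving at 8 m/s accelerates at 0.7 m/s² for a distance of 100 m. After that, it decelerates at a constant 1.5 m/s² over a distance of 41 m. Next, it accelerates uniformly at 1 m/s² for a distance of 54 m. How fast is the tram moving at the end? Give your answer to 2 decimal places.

Phase 1 (accelerating): v₀ = 8.00 m/s, a = 0.7 m/s².
v² = v₀² + 2aΔx = 8.00² + 2·0.7·100 = 204 → v = 14.3 m/s
t = (v − v₀)/a = (14.3 − 8.00)/0.7 = 8.98 s

Phase 2 (decelerating): v₀ = 14.3 m/s, a = -1.5 m/s².
v² = v₀² + 2aΔx = 14.3² + 2·-1.5·41 = 81.0 → v = 9.00 m/s
t = (v − v₀)/a = (9.00 − 14.3)/-1.5 = 3.52 s

Phase 3 (accelerating): v₀ = 9.00 m/s, a = 1 m/s².
v² = v₀² + 2aΔx = 9.00² + 2·1·54 = 189 → v = 13.7 m/s
t = (v − v₀)/a = (13.7 − 9.00)/1 = 4.75 s
Final speed = 13.7 m/s

13.75 m/s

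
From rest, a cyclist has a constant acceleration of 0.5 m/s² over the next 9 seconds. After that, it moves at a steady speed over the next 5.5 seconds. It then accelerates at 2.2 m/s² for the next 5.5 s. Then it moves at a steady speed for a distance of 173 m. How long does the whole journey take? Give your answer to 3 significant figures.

Phase 1 (accelerating): v₀ = 0 m/s, a = 0.5 m/s².
v = v₀ + at = 0 + (0.5)(9) = 4.50 m/s
Δx = v₀t + ½at² = 0·9 + 0.5·0.5·9² = 20.2 m

Phase 2 (constant speed): v₀ = 4.50 m/s, a = 0 m/s².
v = v₀ + at = 4.50 + (0)(5.5) = 4.50 m/s
Δx = v₀t + ½at² = 4.50·5.5 + 0.5·0·5.5² = 24.8 m

Phase 3 (accelerating): v₀ = 4.50 m/s, a = 2.2 m/s².
v = v₀ + at = 4.50 + (2.2)(5.5) = 16.6 m/s
Δx = v₀t + ½at² = 4.50·5.5 + 0.5·2.2·5.5² = 58.0 m

Phase 4 (constant speed): v₀ = 16.6 m/s, a = 0 m/s².
Constant speed: t = d/v = 173/16.6 = 10.4 s
Total time = 9.00 + 5.50 + 5.50 + 10.4 = 30.4 s

30.4 s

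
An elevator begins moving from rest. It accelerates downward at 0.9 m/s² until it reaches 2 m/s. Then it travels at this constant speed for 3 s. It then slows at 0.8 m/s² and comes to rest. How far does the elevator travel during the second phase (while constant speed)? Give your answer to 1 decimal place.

6.0 m

Phase 1 (accelerating): v₀ = 0 m/s, a = 0.9 m/s².
v = v₀ + at → t = (2 − 0) / 0.9 = 2.22 s
v² = v₀² + 2aΔx → Δx = (2² − 0²)/(2·0.9) = 2.22 m

Phase 2 (constant speed): v₀ = 2.00 m/s, a = 0 m/s².
v = v₀ + at = 2.00 + (0)(3) = 2.00 m/s
Δx = v₀t + ½at² = 2.00·3 + 0.5·0·3² = 6.00 m
Distance in phase 2 = 6.00 m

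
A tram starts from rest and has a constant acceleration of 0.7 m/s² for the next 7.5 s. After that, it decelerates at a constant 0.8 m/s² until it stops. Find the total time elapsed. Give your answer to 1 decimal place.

14.1 s

Phase 1 (accelerating): v₀ = 0 m/s, a = 0.7 m/s².
v = v₀ + at = 0 + (0.7)(7.5) = 5.25 m/s
Δx = v₀t + ½at² = 0·7.5 + 0.5·0.7·7.5² = 19.7 m

Phase 2 (decelerating): v₀ = 5.25 m/s, a = -0.8 m/s².
v = v₀ + at → t = (0 − 5.25) / -0.8 = 6.56 s
v² = v₀² + 2aΔx → Δx = (0² − 5.25²)/(2·-0.8) = 17.2 m
Total time = 7.50 + 6.56 = 14.1 s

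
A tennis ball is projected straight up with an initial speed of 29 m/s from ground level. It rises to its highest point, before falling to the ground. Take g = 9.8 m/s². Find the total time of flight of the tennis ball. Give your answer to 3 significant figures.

Phase 1 (rising): v₀ = 29.0 m/s, a = -9.8 m/s².
v = v₀ + at → t = (0 − 29.0) / -9.8 = 2.96 s
v² = v₀² + 2aΔx → Δx = (0² − 29.0²)/(2·-9.8) = 42.9 m

Phase 2 (falling): v₀ = 0 m/s, a = -9.8 m/s².
Falls 42.9 m from rest: t = √(2·42.9/9.8) = 2.96 s; v = g·t = 29.0 m/s.
Total time = 2.96 + 2.96 = 5.92 s

5.92 s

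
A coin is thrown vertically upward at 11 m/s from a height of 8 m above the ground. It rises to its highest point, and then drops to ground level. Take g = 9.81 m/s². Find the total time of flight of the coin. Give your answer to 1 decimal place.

2.8 s

Phase 1 (rising): v₀ = 11.0 m/s, a = -9.81 m/s².
v = v₀ + at → t = (0 − 11.0) / -9.81 = 1.12 s
v² = v₀² + 2aΔx → Δx = (0² − 11.0²)/(2·-9.81) = 6.17 m

Phase 2 (falling): v₀ = 0 m/s, a = -9.81 m/s².
Falls 14.2 m from rest: t = √(2·14.2/9.81) = 1.70 s; v = g·t = 16.7 m/s.
Total time = 1.12 + 1.70 = 2.82 s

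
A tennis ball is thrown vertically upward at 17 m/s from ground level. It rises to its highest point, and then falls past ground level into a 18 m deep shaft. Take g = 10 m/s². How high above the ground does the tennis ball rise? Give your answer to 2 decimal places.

14.45 m

Phase 1 (rising): v₀ = 17.0 m/s, a = -10 m/s².
v = v₀ + at → t = (0 − 17.0) / -10 = 1.70 s
v² = v₀² + 2aΔx → Δx = (0² − 17.0²)/(2·-10) = 14.4 m
Maximum height = 14.4 m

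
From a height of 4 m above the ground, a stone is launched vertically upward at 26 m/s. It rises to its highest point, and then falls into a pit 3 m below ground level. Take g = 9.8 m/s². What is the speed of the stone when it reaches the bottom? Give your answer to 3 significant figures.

Phase 1 (rising): v₀ = 26.0 m/s, a = -9.8 m/s².
v = v₀ + at → t = (0 − 26.0) / -9.8 = 2.65 s
v² = v₀² + 2aΔx → Δx = (0² − 26.0²)/(2·-9.8) = 34.5 m

Phase 2 (falling): v₀ = 0 m/s, a = -9.8 m/s².
Falls 41.5 m from rest: t = √(2·41.5/9.8) = 2.91 s; v = g·t = 28.5 m/s.
Final speed = 28.5 m/s

28.5 m/s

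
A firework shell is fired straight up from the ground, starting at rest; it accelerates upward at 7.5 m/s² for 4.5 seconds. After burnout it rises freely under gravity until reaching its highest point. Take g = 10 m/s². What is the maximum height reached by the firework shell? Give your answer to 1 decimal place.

132.9 m

Phase 1 (powered ascent): v₀ = 0 m/s, a = 7.5 m/s².
v = v₀ + at = 0 + (7.5)(4.5) = 33.8 m/s
Δx = v₀t + ½at² = 0·4.5 + 0.5·7.5·4.5² = 75.9 m

Phase 2 (coasting upward): v₀ = 33.8 m/s, a = -10 m/s².
v = v₀ + at → t = (0 − 33.8) / -10 = 3.38 s
v² = v₀² + 2aΔx → Δx = (0² − 33.8²)/(2·-10) = 57.0 m
Maximum height = 75.9 + 57.0 = 133 m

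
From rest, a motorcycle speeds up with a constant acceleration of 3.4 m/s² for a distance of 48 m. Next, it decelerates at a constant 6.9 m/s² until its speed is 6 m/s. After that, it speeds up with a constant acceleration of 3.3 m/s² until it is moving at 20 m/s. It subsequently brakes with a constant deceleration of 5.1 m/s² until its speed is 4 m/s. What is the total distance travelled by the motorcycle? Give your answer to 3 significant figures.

162 m

Phase 1 (accelerating): v₀ = 0 m/s, a = 3.4 m/s².
v² = v₀² + 2aΔx = 0² + 2·3.4·48 = 326 → v = 18.1 m/s
t = (v − v₀)/a = (18.1 − 0)/3.4 = 5.31 s

Phase 2 (decelerating): v₀ = 18.1 m/s, a = -6.9 m/s².
v = v₀ + at → t = (6 − 18.1) / -6.9 = 1.75 s
v² = v₀² + 2aΔx → Δx = (6² − 18.1²)/(2·-6.9) = 21.0 m

Phase 3 (accelerating): v₀ = 6.00 m/s, a = 3.3 m/s².
v = v₀ + at → t = (20 − 6.00) / 3.3 = 4.24 s
v² = v₀² + 2aΔx → Δx = (20² − 6.00²)/(2·3.3) = 55.2 m

Phase 4 (decelerating): v₀ = 20.0 m/s, a = -5.1 m/s².
v = v₀ + at → t = (4 − 20.0) / -5.1 = 3.14 s
v² = v₀² + 2aΔx → Δx = (4² − 20.0²)/(2·-5.1) = 37.6 m
Total distance = 48.0 + 21.0 + 55.2 + 37.6 = 162 m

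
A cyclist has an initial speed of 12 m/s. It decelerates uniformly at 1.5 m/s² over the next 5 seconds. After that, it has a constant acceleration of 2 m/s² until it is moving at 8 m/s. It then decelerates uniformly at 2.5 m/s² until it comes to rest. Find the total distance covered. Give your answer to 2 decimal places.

64.99 m

Phase 1 (decelerating): v₀ = 12.0 m/s, a = -1.5 m/s².
v = v₀ + at = 12.0 + (-1.5)(5) = 4.50 m/s
Δx = v₀t + ½at² = 12.0·5 + 0.5·-1.5·5² = 41.2 m

Phase 2 (accelerating): v₀ = 4.50 m/s, a = 2 m/s².
v = v₀ + at → t = (8 − 4.50) / 2 = 1.75 s
v² = v₀² + 2aΔx → Δx = (8² − 4.50²)/(2·2) = 10.9 m

Phase 3 (decelerating): v₀ = 8.00 m/s, a = -2.5 m/s².
v = v₀ + at → t = (0 − 8.00) / -2.5 = 3.20 s
v² = v₀² + 2aΔx → Δx = (0² − 8.00²)/(2·-2.5) = 12.8 m
Total distance = 41.2 + 10.9 + 12.8 = 65.0 m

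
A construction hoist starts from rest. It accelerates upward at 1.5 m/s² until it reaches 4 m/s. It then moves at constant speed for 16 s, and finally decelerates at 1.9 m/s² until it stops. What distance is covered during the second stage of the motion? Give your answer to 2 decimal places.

Phase 1 (accelerating): v₀ = 0 m/s, a = 1.5 m/s².
v = v₀ + at → t = (4 − 0) / 1.5 = 2.67 s
v² = v₀² + 2aΔx → Δx = (4² − 0²)/(2·1.5) = 5.33 m

Phase 2 (constant speed): v₀ = 4.00 m/s, a = 0 m/s².
v = v₀ + at = 4.00 + (0)(16) = 4.00 m/s
Δx = v₀t + ½at² = 4.00·16 + 0.5·0·16² = 64.0 m
Distance in phase 2 = 64.0 m

64.00 m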